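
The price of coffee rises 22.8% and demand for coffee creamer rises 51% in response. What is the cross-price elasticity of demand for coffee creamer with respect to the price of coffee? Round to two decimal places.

2.24

ε = (%ΔQ of coffee creamer) / (%ΔP of coffee) = (51%) / (22.8%) ≈ 2.24.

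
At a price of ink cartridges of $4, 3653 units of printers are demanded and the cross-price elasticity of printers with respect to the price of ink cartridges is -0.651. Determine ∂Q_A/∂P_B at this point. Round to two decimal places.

ε = (∂Q_A/∂P_B)·(P_B/Q_A) ⇒ ∂Q_A/∂P_B = ε·Q_A/P_B = -0.651 × 3653/4 ≈ -594.53.

-594.53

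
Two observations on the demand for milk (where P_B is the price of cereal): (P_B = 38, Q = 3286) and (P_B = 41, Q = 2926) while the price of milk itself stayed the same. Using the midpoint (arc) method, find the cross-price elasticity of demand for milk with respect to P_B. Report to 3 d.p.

-1.526

ΔQ_A = 2926 − 3286 = -360; ΔP_B = 41 − 38 = 3.
Midpoints: Q̄_A = 3106.0, P̄_B = 39.50.
ε = (ΔQ_A/Q̄_A)/(ΔP_B/P̄_B) = (-360/3106.0)/(3/39.50) ≈ -1.526.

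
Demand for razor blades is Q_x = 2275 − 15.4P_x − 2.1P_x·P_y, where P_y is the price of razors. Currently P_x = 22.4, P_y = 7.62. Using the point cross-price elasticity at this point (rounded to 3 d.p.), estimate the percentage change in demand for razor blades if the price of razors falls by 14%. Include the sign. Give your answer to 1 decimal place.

3.2%

At P_x = 22.4, P_y = 7.62: Q_x = 1571.595.
∂Q_x/∂P_y = -2.1P_x = -47.0400.
ε = (∂Q_x/∂P_y)(P_y/Q_x) = -47.0400 × 7.62/1571.595 ≈ -0.228.
%ΔQ_x ≈ ε × %ΔP_y = -0.228 × (-14%) = 3.2%.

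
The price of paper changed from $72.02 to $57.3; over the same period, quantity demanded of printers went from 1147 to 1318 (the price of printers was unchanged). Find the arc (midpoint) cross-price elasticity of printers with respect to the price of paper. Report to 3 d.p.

ΔQ_A = 1318 − 1147 = 171; ΔP_B = 57.3 − 72.02 = -14.72.
Midpoints: Q̄_A = 1232.5, P̄_B = 64.66.
ε = (ΔQ_A/Q̄_A)/(ΔP_B/P̄_B) = (171/1232.5)/(-14.72/64.66) ≈ -0.609.
ε < 0: printers and paper are complements.

-0.609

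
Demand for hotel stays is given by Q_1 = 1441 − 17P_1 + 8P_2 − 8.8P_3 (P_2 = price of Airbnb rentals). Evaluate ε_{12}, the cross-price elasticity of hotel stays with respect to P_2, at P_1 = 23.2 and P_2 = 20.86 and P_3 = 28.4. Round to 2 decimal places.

0.17

At P_1 = 23.2 and P_2 = 20.86 and P_3 = 28.4: Q_1 = 963.56.
∂Q_1/∂P_2 = 8.
ε = (∂Q_1/∂P_2)(P_2/Q_1) = 8 × (20.86/963.56) ≈ 0.17.
Since ε > 0, hotel stays and Airbnb rentals are substitutes.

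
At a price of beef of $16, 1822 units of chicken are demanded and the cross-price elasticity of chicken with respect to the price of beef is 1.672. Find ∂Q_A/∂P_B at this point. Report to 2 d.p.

190.40

ε = (∂Q_A/∂P_B)·(P_B/Q_A) ⇒ ∂Q_A/∂P_B = ε·Q_A/P_B = 1.672 × 1822/16 ≈ 190.40.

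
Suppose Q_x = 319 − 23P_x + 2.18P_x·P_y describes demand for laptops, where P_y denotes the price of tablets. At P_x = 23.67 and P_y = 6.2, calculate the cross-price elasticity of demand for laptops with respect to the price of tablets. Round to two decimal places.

At P_x = 23.67 and P_y = 6.2: Q_x = 94.514.
∂Q_x/∂P_y = 2.18P_x = 2.18(23.67) = 51.6006.
ε = (∂Q_x/∂P_y)(P_y/Q_x) = 51.6006 × (6.2/94.514) ≈ 3.38.
ε > 0: substitutes.

3.38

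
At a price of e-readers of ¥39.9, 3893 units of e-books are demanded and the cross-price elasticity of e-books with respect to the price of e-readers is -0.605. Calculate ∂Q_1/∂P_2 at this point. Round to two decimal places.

-59.03

ε = (∂Q_1/∂P_2)·(P_2/Q_1) ⇒ ∂Q_1/∂P_2 = ε·Q_1/P_2 = -0.605 × 3893/39.9 ≈ -59.03.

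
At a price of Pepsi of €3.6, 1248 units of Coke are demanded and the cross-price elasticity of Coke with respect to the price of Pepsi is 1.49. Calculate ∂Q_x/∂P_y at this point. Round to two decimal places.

ε = (∂Q_x/∂P_y)·(P_y/Q_x) ⇒ ∂Q_x/∂P_y = ε·Q_x/P_y = 1.49 × 1248/3.6 ≈ 516.53.

516.53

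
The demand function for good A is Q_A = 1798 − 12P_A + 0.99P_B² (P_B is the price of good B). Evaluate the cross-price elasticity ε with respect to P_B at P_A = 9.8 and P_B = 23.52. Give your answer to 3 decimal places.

0.492

At P_A = 9.8 and P_B = 23.52: Q_A = 2228.058.
∂Q_A/∂P_B = 1.98P_B = 1.98(23.52) = 46.5696.
ε = (∂Q_A/∂P_B)(P_B/Q_A) = 46.5696 × (23.52/2228.058) ≈ 0.492.
ε > 0: substitutes.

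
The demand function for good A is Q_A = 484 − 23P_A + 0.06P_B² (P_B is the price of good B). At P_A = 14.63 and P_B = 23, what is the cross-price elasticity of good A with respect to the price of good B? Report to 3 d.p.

At P_A = 14.63 and P_B = 23: Q_A = 179.25.
∂Q_A/∂P_B = 0.12P_B = 0.12(23) = 2.7600.
ε = (∂Q_A/∂P_B)(P_B/Q_A) = 2.7600 × (23/179.25) ≈ 0.354.

0.354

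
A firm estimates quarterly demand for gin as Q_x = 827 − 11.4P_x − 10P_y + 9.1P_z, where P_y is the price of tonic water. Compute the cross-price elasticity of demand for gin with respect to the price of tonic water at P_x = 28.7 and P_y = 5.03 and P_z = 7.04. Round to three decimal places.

At P_x = 28.7 and P_y = 5.03 and P_z = 7.04: Q_x = 513.584.
∂Q_x/∂P_y = -10.
ε = (∂Q_x/∂P_y)(P_y/Q_x) = -10 × (5.03/513.584) ≈ -0.098.
Since ε < 0, gin and tonic water are complements.

-0.098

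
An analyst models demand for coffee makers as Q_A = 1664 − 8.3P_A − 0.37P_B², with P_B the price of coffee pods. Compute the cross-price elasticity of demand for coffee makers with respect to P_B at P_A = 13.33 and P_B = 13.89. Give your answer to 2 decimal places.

-0.10

At P_A = 13.33 and P_B = 13.89: Q_A = 1481.976.
∂Q_A/∂P_B = -0.74P_B = -0.74(13.89) = -10.2786.
ε = (∂Q_A/∂P_B)(P_B/Q_A) = -10.2786 × (13.89/1481.976) ≈ -0.10.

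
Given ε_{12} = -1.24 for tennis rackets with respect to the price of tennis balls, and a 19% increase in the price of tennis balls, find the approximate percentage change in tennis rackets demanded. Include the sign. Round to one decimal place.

-23.6%

%ΔQ ≈ ε × %ΔP of tennis balls = -1.24 × (19%) = -23.6%.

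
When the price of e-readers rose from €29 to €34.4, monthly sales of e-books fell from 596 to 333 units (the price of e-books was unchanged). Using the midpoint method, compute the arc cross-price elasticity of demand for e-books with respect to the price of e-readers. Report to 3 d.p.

-3.324

ΔQ_A = 333 − 596 = -263; ΔP_B = 34.4 − 29 = 5.4.
Midpoints: Q̄_A = 464.5, P̄_B = 31.70.
ε = (ΔQ_A/Q̄_A)/(ΔP_B/P̄_B) = (-263/464.5)/(5.4/31.70) ≈ -3.324.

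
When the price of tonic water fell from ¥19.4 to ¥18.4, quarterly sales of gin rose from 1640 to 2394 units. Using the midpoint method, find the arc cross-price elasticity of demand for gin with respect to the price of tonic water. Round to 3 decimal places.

-7.065

ΔQ_A = 2394 − 1640 = 754; ΔP_B = 18.4 − 19.4 = -1.
Midpoints: Q̄_A = 2017.0, P̄_B = 18.90.
ε = (ΔQ_A/Q̄_A)/(ΔP_B/P̄_B) = (754/2017.0)/(-1/18.90) ≈ -7.065.
ε < 0: gin and tonic water are complements.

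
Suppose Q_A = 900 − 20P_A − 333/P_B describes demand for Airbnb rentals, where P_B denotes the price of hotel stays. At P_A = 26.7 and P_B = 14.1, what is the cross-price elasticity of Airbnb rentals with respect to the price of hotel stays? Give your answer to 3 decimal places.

At P_A = 26.7 and P_B = 14.1: Q_A = 342.383.
∂Q_A/∂P_B = 333/P_B² = 1.6750.
ε = (∂Q_A/∂P_B)(P_B/Q_A) = 1.6750 × (14.1/342.383) ≈ 0.069.
ε > 0: substitutes.

0.069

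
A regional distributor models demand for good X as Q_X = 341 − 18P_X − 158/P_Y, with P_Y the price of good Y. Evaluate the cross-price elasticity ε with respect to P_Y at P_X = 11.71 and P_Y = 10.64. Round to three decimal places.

0.129

At P_X = 11.71 and P_Y = 10.64: Q_X = 115.370.
∂Q_X/∂P_Y = 158/P_Y² = 1.3956.
ε = (∂Q_X/∂P_Y)(P_Y/Q_X) = 1.3956 × (10.64/115.370) ≈ 0.129.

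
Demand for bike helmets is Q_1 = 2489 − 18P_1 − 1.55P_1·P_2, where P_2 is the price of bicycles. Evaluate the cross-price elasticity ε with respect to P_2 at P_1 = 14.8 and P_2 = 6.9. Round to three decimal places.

-0.077

At P_1 = 14.8 and P_2 = 6.9: Q_1 = 2064.314.
∂Q_1/∂P_2 = -1.55P_1 = -1.55(14.8) = -22.9400.
ε = (∂Q_1/∂P_2)(P_2/Q_1) = -22.9400 × (6.9/2064.314) ≈ -0.077.
ε < 0: complements.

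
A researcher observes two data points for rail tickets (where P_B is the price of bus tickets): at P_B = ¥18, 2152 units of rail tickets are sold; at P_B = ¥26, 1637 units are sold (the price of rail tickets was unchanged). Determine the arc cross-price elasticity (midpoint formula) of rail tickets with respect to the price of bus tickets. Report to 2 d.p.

-0.75

ΔQ_A = 1637 − 2152 = -515; ΔP_B = 26 − 18 = 8.
Midpoints: Q̄_A = 1894.5, P̄_B = 22.00.
ε = (ΔQ_A/Q̄_A)/(ΔP_B/P̄_B) = (-515/1894.5)/(8/22.00) ≈ -0.75.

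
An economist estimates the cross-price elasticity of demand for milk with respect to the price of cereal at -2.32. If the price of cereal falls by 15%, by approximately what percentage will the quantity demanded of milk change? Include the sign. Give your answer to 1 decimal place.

34.8%

%ΔQ ≈ ε × %ΔP of cereal = -2.32 × (-15%) = 34.8%.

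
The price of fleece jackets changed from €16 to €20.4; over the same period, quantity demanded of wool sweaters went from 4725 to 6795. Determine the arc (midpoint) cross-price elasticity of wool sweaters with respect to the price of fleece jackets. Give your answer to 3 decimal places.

1.487

ΔQ_A = 6795 − 4725 = 2070; ΔP_B = 20.4 − 16 = 4.4.
Midpoints: Q̄_A = 5760.0, P̄_B = 18.20.
ε = (ΔQ_A/Q̄_A)/(ΔP_B/P̄_B) = (2070/5760.0)/(4.4/18.20) ≈ 1.487.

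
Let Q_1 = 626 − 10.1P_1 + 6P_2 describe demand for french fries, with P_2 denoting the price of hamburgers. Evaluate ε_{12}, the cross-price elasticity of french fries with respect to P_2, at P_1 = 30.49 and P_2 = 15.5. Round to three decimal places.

At P_1 = 30.49 and P_2 = 15.5: Q_1 = 411.051.
∂Q_1/∂P_2 = 6.
ε = (∂Q_1/∂P_2)(P_2/Q_1) = 6 × (15.5/411.051) ≈ 0.226.
Since ε > 0, french fries and hamburgers are substitutes.

0.226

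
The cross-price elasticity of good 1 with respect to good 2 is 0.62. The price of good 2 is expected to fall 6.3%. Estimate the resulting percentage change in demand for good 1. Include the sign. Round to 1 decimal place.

%ΔQ ≈ ε × %ΔP of good 2 = 0.62 × (-6.3%) = -3.9%.
Demand for good 1 falls by about 3.9%.

-3.9%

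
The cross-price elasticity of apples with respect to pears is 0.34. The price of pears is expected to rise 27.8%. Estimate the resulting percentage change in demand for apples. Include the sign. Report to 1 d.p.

%ΔQ ≈ ε × %ΔP of pears = 0.34 × (27.8%) = 9.5%.

9.5%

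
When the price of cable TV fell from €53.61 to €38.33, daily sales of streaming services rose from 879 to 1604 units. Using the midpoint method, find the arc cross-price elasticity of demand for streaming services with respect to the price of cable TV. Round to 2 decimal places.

ΔQ_A = 1604 − 879 = 725; ΔP_B = 38.33 − 53.61 = -15.28.
Midpoints: Q̄_A = 1241.5, P̄_B = 45.97.
ε = (ΔQ_A/Q̄_A)/(ΔP_B/P̄_B) = (725/1241.5)/(-15.28/45.97) ≈ -1.76.

-1.76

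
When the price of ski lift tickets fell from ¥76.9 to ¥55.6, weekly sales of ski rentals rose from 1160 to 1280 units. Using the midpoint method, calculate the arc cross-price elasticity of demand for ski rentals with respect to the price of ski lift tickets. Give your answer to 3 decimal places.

ΔQ_A = 1280 − 1160 = 120; ΔP_B = 55.6 − 76.9 = -21.3.
Midpoints: Q̄_A = 1220.0, P̄_B = 66.25.
ε = (ΔQ_A/Q̄_A)/(ΔP_B/P̄_B) = (120/1220.0)/(-21.3/66.25) ≈ -0.306.

-0.306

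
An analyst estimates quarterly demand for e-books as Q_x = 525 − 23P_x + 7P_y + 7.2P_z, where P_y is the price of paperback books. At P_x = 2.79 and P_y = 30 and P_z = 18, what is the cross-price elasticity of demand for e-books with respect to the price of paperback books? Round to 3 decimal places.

At P_x = 2.79 and P_y = 30 and P_z = 18: Q_x = 800.43.
∂Q_x/∂P_y = 7.
ε = (∂Q_x/∂P_y)(P_y/Q_x) = 7 × (30/800.43) ≈ 0.262.
Since ε > 0, e-books and paperback books are substitutes.

0.262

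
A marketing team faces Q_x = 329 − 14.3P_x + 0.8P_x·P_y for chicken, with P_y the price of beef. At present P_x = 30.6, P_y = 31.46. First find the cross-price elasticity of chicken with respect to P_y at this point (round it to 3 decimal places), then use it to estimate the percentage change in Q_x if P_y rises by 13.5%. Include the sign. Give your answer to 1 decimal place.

15.7%

At P_x = 30.6, P_y = 31.46: Q_x = 661.561.
∂Q_x/∂P_y = 0.8P_x = 24.4800.
ε = (∂Q_x/∂P_y)(P_y/Q_x) = 24.4800 × 31.46/661.561 ≈ 1.164.
%ΔQ_x ≈ ε × %ΔP_y = 1.164 × (13.5%) = 15.7%.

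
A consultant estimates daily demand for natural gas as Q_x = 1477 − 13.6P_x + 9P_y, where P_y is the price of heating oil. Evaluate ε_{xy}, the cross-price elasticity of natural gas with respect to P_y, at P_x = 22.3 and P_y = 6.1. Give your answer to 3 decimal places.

0.045

At P_x = 22.3 and P_y = 6.1: Q_x = 1228.62.
∂Q_x/∂P_y = 9.
ε = (∂Q_x/∂P_y)(P_y/Q_x) = 9 × (6.1/1228.62) ≈ 0.045.
Since ε > 0, natural gas and heating oil are substitutes.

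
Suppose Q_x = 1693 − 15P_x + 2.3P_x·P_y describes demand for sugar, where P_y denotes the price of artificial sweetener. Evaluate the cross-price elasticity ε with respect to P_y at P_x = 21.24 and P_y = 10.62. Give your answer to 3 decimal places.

At P_x = 21.24 and P_y = 10.62: Q_x = 1893.208.
∂Q_x/∂P_y = 2.3P_x = 2.3(21.24) = 48.8520.
ε = (∂Q_x/∂P_y)(P_y/Q_x) = 48.8520 × (10.62/1893.208) ≈ 0.274.
ε > 0: substitutes.

0.274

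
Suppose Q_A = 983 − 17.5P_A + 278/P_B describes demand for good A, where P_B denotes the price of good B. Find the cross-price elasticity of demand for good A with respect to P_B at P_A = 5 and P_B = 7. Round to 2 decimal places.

-0.04

At P_A = 5 and P_B = 7: Q_A = 935.214.
∂Q_A/∂P_B = −278/P_B² = -5.6735.
ε = (∂Q_A/∂P_B)(P_B/Q_A) = -5.6735 × (7/935.214) ≈ -0.04.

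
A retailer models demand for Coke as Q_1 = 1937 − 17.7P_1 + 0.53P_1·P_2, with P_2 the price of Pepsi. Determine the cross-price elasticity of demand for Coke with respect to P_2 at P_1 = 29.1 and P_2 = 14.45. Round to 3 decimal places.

0.135

At P_1 = 29.1 and P_2 = 14.45: Q_1 = 1644.792.
∂Q_1/∂P_2 = 0.53P_1 = 0.53(29.1) = 15.4230.
ε = (∂Q_1/∂P_2)(P_2/Q_1) = 15.4230 × (14.45/1644.792) ≈ 0.135.
ε > 0: substitutes.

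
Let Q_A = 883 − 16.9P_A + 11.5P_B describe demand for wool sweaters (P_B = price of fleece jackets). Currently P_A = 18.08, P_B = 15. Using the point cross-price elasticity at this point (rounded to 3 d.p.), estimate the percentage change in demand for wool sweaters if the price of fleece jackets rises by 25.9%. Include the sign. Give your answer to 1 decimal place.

6.0%

At P_A = 18.08, P_B = 15: Q_A = 749.948.
∂Q_A/∂P_B = 11.5.
ε = (∂Q_A/∂P_B)(P_B/Q_A) = 11.5000 × 15/749.948 ≈ 0.230.
%ΔQ_A ≈ ε × %ΔP_B = 0.230 × (25.9%) = 6.0%.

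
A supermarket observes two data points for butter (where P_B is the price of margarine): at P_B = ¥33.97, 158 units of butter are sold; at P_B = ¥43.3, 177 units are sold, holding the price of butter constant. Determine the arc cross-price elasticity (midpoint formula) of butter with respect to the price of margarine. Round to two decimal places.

0.47

ΔQ_A = 177 − 158 = 19; ΔP_B = 43.3 − 33.97 = 9.33.
Midpoints: Q̄_A = 167.5, P̄_B = 38.63.
ε = (ΔQ_A/Q̄_A)/(ΔP_B/P̄_B) = (19/167.5)/(9.33/38.63) ≈ 0.47.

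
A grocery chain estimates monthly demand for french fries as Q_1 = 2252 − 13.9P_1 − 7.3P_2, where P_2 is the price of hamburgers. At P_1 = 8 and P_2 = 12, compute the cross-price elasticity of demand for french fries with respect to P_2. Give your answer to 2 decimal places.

At P_1 = 8 and P_2 = 12: Q_1 = 2053.2.
∂Q_1/∂P_2 = -7.3.
ε = (∂Q_1/∂P_2)(P_2/Q_1) = -7.3 × (12/2053.2) ≈ -0.04.
Since ε < 0, french fries and hamburgers are complements.

-0.04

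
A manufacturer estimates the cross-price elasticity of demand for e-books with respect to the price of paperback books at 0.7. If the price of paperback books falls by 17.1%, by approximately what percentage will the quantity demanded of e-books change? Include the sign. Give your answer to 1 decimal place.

%ΔQ ≈ ε × %ΔP of paperback books = 0.7 × (-17.1%) = -12.0%.
Demand for e-books falls by about 12.0%.

-12.0%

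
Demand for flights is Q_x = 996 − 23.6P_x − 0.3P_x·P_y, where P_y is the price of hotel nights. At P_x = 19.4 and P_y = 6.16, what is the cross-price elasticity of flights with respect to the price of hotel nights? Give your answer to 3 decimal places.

-0.071

At P_x = 19.4 and P_y = 6.16: Q_x = 502.309.
∂Q_x/∂P_y = -0.3P_x = -0.3(19.4) = -5.8200.
ε = (∂Q_x/∂P_y)(P_y/Q_x) = -5.8200 × (6.16/502.309) ≈ -0.071.
ε < 0: complements.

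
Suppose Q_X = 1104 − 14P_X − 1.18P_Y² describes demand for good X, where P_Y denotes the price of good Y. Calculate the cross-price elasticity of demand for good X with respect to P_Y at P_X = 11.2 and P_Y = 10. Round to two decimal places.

-0.28

At P_X = 11.2 and P_Y = 10: Q_X = 829.2.
∂Q_X/∂P_Y = -2.36P_Y = -2.36(10) = -23.6000.
ε = (∂Q_X/∂P_Y)(P_Y/Q_X) = -23.6000 × (10/829.2) ≈ -0.28.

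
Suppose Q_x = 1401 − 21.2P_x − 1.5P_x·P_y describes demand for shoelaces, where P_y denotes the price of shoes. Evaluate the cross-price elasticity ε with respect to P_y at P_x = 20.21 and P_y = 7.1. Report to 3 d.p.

-0.284

At P_x = 20.21 and P_y = 7.1: Q_x = 757.312.
∂Q_x/∂P_y = -1.5P_x = -1.5(20.21) = -30.3150.
ε = (∂Q_x/∂P_y)(P_y/Q_x) = -30.3150 × (7.1/757.312) ≈ -0.284.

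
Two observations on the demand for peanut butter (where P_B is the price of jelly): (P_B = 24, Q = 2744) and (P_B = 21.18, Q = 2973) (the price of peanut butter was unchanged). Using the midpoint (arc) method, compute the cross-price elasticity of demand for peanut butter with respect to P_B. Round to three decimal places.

ΔQ_A = 2973 − 2744 = 229; ΔP_B = 21.18 − 24 = -2.82.
Midpoints: Q̄_A = 2858.5, P̄_B = 22.59.
ε = (ΔQ_A/Q̄_A)/(ΔP_B/P̄_B) = (229/2858.5)/(-2.82/22.59) ≈ -0.642.

-0.642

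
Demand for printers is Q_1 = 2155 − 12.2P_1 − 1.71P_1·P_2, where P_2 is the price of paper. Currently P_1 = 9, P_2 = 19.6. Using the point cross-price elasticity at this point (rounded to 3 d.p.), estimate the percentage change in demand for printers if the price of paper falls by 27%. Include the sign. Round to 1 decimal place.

4.7%

At P_1 = 9, P_2 = 19.6: Q_1 = 1743.556.
∂Q_1/∂P_2 = -1.71P_1 = -15.3900.
ε = (∂Q_1/∂P_2)(P_2/Q_1) = -15.3900 × 19.6/1743.556 ≈ -0.173.
%ΔQ_1 ≈ ε × %ΔP_2 = -0.173 × (-27%) = 4.7%.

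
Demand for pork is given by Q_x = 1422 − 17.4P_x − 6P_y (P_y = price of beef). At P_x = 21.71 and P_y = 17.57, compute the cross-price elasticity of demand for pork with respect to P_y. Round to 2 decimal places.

At P_x = 21.71 and P_y = 17.57: Q_x = 938.826.
∂Q_x/∂P_y = -6.
ε = (∂Q_x/∂P_y)(P_y/Q_x) = -6 × (17.57/938.826) ≈ -0.11.
Since ε < 0, pork and beef are complements.

-0.11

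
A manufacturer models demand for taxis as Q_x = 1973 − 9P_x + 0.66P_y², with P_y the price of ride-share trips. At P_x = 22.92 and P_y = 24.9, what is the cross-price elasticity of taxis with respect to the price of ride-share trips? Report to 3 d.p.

0.376

At P_x = 22.92 and P_y = 24.9: Q_x = 2175.927.
∂Q_x/∂P_y = 1.32P_y = 1.32(24.9) = 32.8680.
ε = (∂Q_x/∂P_y)(P_y/Q_x) = 32.8680 × (24.9/2175.927) ≈ 0.376.
ε > 0: substitutes.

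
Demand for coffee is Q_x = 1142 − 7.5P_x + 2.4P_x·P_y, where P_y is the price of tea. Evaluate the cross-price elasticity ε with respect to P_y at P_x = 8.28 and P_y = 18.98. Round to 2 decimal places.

At P_x = 8.28 and P_y = 18.98: Q_x = 1457.071.
∂Q_x/∂P_y = 2.4P_x = 2.4(8.28) = 19.8720.
ε = (∂Q_x/∂P_y)(P_y/Q_x) = 19.8720 × (18.98/1457.071) ≈ 0.26.
ε > 0: substitutes.

0.26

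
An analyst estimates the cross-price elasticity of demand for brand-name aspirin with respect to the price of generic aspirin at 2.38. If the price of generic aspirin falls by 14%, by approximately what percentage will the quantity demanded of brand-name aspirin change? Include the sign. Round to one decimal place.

%ΔQ ≈ ε × %ΔP of generic aspirin = 2.38 × (-14%) = -33.3%.
Demand for brand-name aspirin falls by about 33.3%.

-33.3%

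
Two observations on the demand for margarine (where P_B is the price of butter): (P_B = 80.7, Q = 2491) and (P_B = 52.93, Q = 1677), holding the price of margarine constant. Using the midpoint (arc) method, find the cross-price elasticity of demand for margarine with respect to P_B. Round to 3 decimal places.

ΔQ_A = 1677 − 2491 = -814; ΔP_B = 52.93 − 80.7 = -27.77.
Midpoints: Q̄_A = 2084.0, P̄_B = 66.81.
ε = (ΔQ_A/Q̄_A)/(ΔP_B/P̄_B) = (-814/2084.0)/(-27.77/66.81) ≈ 0.940.

0.940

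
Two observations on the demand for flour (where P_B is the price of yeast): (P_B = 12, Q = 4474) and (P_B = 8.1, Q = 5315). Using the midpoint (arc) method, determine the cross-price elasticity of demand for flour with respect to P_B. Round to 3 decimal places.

ΔQ_A = 5315 − 4474 = 841; ΔP_B = 8.1 − 12 = -3.9.
Midpoints: Q̄_A = 4894.5, P̄_B = 10.05.
ε = (ΔQ_A/Q̄_A)/(ΔP_B/P̄_B) = (841/4894.5)/(-3.9/10.05) ≈ -0.443.
ε < 0: flour and yeast are complements.

-0.443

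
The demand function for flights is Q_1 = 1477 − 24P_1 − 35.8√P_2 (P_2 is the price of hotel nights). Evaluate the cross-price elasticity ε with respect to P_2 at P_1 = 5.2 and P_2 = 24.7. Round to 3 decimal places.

At P_1 = 5.2 and P_2 = 24.7: Q_1 = 1174.277.
∂Q_1/∂P_2 = -35.8/(2√P_2) = -35.8/(2√24.7) = -3.6017.
ε = (∂Q_1/∂P_2)(P_2/Q_1) = -3.6017 × (24.7/1174.277) ≈ -0.076.

-0.076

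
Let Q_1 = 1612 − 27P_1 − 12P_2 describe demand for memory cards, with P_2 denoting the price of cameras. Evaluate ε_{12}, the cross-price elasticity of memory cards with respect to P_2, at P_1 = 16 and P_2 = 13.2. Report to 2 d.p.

-0.16

At P_1 = 16 and P_2 = 13.2: Q_1 = 1021.6.
∂Q_1/∂P_2 = -12.
ε = (∂Q_1/∂P_2)(P_2/Q_1) = -12 × (13.2/1021.6) ≈ -0.16.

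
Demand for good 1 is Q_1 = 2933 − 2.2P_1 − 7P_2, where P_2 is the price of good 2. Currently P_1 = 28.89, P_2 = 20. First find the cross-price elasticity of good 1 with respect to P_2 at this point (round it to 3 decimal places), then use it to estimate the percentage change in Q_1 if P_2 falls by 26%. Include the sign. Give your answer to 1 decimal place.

1.3%

At P_1 = 28.89, P_2 = 20: Q_1 = 2729.442.
∂Q_1/∂P_2 = -7.
ε = (∂Q_1/∂P_2)(P_2/Q_1) = -7.0000 × 20/2729.442 ≈ -0.051.
%ΔQ_1 ≈ ε × %ΔP_2 = -0.051 × (-26%) = 1.3%.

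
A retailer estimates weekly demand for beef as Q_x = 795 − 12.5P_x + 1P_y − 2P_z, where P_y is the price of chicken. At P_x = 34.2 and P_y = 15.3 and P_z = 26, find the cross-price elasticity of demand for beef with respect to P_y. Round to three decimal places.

At P_x = 34.2 and P_y = 15.3 and P_z = 26: Q_x = 330.8.
∂Q_x/∂P_y = 1.
ε = (∂Q_x/∂P_y)(P_y/Q_x) = 1 × (15.3/330.8) ≈ 0.046.
Since ε > 0, beef and chicken are substitutes.

0.046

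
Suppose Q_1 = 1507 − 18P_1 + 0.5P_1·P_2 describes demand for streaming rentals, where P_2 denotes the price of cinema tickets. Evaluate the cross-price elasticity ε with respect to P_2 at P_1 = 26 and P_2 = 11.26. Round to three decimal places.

At P_1 = 26 and P_2 = 11.26: Q_1 = 1185.38.
∂Q_1/∂P_2 = 0.5P_1 = 0.5(26) = 13.0000.
ε = (∂Q_1/∂P_2)(P_2/Q_1) = 13.0000 × (11.26/1185.38) ≈ 0.123.

0.123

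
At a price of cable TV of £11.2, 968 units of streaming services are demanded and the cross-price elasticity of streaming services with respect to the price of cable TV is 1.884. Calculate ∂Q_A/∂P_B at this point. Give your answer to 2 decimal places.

162.83

ε = (∂Q_A/∂P_B)·(P_B/Q_A) ⇒ ∂Q_A/∂P_B = ε·Q_A/P_B = 1.884 × 968/11.2 ≈ 162.83.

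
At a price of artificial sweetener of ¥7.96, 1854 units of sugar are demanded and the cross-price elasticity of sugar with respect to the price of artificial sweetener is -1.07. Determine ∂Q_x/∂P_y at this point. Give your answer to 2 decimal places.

-249.22

ε = (∂Q_x/∂P_y)·(P_y/Q_x) ⇒ ∂Q_x/∂P_y = ε·Q_x/P_y = -1.07 × 1854/7.96 ≈ -249.22.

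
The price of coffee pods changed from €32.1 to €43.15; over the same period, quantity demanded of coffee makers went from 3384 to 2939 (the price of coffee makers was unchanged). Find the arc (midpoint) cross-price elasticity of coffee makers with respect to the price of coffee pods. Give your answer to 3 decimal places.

ΔQ_A = 2939 − 3384 = -445; ΔP_B = 43.15 − 32.1 = 11.05.
Midpoints: Q̄_A = 3161.5, P̄_B = 37.62.
ε = (ΔQ_A/Q̄_A)/(ΔP_B/P̄_B) = (-445/3161.5)/(11.05/37.62) ≈ -0.479.

-0.479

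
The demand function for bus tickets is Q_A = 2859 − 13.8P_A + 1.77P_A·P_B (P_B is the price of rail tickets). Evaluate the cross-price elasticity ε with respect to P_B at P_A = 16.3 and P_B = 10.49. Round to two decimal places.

0.10

At P_A = 16.3 and P_B = 10.49: Q_A = 2936.707.
∂Q_A/∂P_B = 1.77P_A = 1.77(16.3) = 28.8510.
ε = (∂Q_A/∂P_B)(P_B/Q_A) = 28.8510 × (10.49/2936.707) ≈ 0.10.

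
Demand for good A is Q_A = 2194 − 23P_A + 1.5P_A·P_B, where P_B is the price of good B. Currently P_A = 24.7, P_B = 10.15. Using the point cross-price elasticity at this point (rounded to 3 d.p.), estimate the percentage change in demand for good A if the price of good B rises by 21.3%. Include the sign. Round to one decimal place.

4.0%

At P_A = 24.7, P_B = 10.15: Q_A = 2001.957.
∂Q_A/∂P_B = 1.5P_A = 37.0500.
ε = (∂Q_A/∂P_B)(P_B/Q_A) = 37.0500 × 10.15/2001.957 ≈ 0.188.
%ΔQ_A ≈ ε × %ΔP_B = 0.188 × (21.3%) = 4.0%.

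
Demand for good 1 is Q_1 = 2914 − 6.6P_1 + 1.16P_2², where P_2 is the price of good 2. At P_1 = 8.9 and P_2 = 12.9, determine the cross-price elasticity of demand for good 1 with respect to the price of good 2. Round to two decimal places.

At P_1 = 8.9 and P_2 = 12.9: Q_1 = 3048.296.
∂Q_1/∂P_2 = 2.32P_2 = 2.32(12.9) = 29.9280.
ε = (∂Q_1/∂P_2)(P_2/Q_1) = 29.9280 × (12.9/3048.296) ≈ 0.13.
ε > 0: substitutes.

0.13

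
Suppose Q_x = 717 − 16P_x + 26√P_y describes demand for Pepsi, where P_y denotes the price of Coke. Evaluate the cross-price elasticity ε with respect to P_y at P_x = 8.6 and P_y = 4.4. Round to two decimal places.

0.04

At P_x = 8.6 and P_y = 4.4: Q_x = 633.938.
∂Q_x/∂P_y = 26/(2√P_y) = 26/(2√4.4) = 6.1975.
ε = (∂Q_x/∂P_y)(P_y/Q_x) = 6.1975 × (4.4/633.938) ≈ 0.04.
ε > 0: substitutes.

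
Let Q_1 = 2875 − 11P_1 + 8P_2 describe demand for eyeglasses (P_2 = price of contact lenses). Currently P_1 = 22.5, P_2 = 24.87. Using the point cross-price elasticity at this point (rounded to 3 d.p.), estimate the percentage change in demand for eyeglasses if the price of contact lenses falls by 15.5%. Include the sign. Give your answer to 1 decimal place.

-1.1%

At P_1 = 22.5, P_2 = 24.87: Q_1 = 2826.46.
∂Q_1/∂P_2 = 8.
ε = (∂Q_1/∂P_2)(P_2/Q_1) = 8.0000 × 24.87/2826.46 ≈ 0.070.
%ΔQ_1 ≈ ε × %ΔP_2 = 0.070 × (-15.5%) = -1.1%.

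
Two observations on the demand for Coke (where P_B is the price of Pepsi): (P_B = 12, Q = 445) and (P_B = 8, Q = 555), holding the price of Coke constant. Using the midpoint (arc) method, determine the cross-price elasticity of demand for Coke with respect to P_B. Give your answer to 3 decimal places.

-0.550

ΔQ_A = 555 − 445 = 110; ΔP_B = 8 − 12 = -4.
Midpoints: Q̄_A = 500.0, P̄_B = 10.00.
ε = (ΔQ_A/Q̄_A)/(ΔP_B/P̄_B) = (110/500.0)/(-4/10.00) ≈ -0.550.
ε < 0: Coke and Pepsi are complements.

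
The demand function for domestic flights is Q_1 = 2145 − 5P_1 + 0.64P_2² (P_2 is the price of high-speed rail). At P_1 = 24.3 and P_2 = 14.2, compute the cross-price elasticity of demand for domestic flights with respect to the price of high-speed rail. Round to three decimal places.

At P_1 = 24.3 and P_2 = 14.2: Q_1 = 2152.550.
∂Q_1/∂P_2 = 1.28P_2 = 1.28(14.2) = 18.1760.
ε = (∂Q_1/∂P_2)(P_2/Q_1) = 18.1760 × (14.2/2152.550) ≈ 0.120.
ε > 0: substitutes.

0.120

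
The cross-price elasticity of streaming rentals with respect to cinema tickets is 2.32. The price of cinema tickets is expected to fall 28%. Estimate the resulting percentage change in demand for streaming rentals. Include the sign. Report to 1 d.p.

%ΔQ ≈ ε × %ΔP of cinema tickets = 2.32 × (-28%) = -65.0%.

-65.0%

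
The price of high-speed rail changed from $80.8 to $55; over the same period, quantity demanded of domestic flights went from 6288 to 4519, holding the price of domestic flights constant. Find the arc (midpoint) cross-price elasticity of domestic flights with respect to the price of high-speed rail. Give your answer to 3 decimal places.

ΔQ_A = 4519 − 6288 = -1769; ΔP_B = 55 − 80.8 = -25.8.
Midpoints: Q̄_A = 5403.5, P̄_B = 67.90.
ε = (ΔQ_A/Q̄_A)/(ΔP_B/P̄_B) = (-1769/5403.5)/(-25.8/67.90) ≈ 0.862.

0.862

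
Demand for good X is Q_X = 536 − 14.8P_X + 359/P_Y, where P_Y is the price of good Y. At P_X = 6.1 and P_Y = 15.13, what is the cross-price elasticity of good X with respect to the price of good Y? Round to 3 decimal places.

-0.051

At P_X = 6.1 and P_Y = 15.13: Q_X = 469.448.
∂Q_X/∂P_Y = −359/P_Y² = -1.5683.
ε = (∂Q_X/∂P_Y)(P_Y/Q_X) = -1.5683 × (15.13/469.448) ≈ -0.051.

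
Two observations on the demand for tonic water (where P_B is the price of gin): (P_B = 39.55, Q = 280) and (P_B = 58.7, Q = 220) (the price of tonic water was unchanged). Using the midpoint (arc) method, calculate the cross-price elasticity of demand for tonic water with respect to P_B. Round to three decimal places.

-0.616

ΔQ_A = 220 − 280 = -60; ΔP_B = 58.7 − 39.55 = 19.15.
Midpoints: Q̄_A = 250.0, P̄_B = 49.12.
ε = (ΔQ_A/Q̄_A)/(ΔP_B/P̄_B) = (-60/250.0)/(19.15/49.12) ≈ -0.616.
ε < 0: tonic water and gin are complements.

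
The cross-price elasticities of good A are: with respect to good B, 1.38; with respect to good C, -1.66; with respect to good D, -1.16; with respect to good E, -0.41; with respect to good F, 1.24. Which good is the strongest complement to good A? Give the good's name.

good C

Complements have ε < 0. The most negative value is -1.66 (good C).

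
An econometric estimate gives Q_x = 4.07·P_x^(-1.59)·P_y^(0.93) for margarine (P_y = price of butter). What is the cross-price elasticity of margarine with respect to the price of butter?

In a log-linear (constant-elasticity) demand function, the coefficient on the exponent of P_y is the cross-price elasticity.
ε = 0.93. Positive, so margarine and butter are substitutes.

0.93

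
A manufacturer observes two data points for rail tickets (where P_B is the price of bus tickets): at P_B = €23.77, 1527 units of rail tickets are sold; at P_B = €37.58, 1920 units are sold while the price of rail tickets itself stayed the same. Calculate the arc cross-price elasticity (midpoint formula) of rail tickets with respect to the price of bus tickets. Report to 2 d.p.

0.51

ΔQ_A = 1920 − 1527 = 393; ΔP_B = 37.58 − 23.77 = 13.81.
Midpoints: Q̄_A = 1723.5, P̄_B = 30.67.
ε = (ΔQ_A/Q̄_A)/(ΔP_B/P̄_B) = (393/1723.5)/(13.81/30.67) ≈ 0.51.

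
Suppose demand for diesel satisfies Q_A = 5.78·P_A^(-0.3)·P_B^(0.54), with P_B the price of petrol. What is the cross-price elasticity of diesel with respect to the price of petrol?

0.54

In a log-linear (constant-elasticity) demand function, the coefficient on the exponent of P_B is the cross-price elasticity.
ε = 0.54. Positive, so diesel and petrol are substitutes.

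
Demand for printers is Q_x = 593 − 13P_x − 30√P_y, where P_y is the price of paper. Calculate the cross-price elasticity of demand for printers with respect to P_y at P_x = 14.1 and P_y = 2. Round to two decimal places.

-0.06

At P_x = 14.1 and P_y = 2: Q_x = 367.274.
∂Q_x/∂P_y = -30/(2√P_y) = -30/(2√2) = -10.6066.
ε = (∂Q_x/∂P_y)(P_y/Q_x) = -10.6066 × (2/367.274) ≈ -0.06.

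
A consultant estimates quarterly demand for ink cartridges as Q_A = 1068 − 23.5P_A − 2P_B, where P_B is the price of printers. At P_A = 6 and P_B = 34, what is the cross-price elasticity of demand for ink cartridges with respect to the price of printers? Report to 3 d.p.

At P_A = 6 and P_B = 34: Q_A = 859.
∂Q_A/∂P_B = -2.
ε = (∂Q_A/∂P_B)(P_B/Q_A) = -2 × (34/859) ≈ -0.079.
Since ε < 0, ink cartridges and printers are complements.

-0.079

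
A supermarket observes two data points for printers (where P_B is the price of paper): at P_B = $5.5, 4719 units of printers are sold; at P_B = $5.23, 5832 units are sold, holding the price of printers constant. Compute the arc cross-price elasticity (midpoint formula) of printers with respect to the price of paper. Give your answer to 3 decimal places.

-4.192

ΔQ_A = 5832 − 4719 = 1113; ΔP_B = 5.23 − 5.5 = -0.27.
Midpoints: Q̄_A = 5275.5, P̄_B = 5.37.
ε = (ΔQ_A/Q̄_A)/(ΔP_B/P̄_B) = (1113/5275.5)/(-0.27/5.37) ≈ -4.192.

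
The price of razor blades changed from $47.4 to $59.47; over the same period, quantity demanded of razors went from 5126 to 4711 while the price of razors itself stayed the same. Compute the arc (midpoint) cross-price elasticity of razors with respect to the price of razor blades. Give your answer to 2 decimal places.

-0.37

ΔQ_A = 4711 − 5126 = -415; ΔP_B = 59.47 − 47.4 = 12.07.
Midpoints: Q̄_A = 4918.5, P̄_B = 53.44.
ε = (ΔQ_A/Q̄_A)/(ΔP_B/P̄_B) = (-415/4918.5)/(12.07/53.44) ≈ -0.37.
ε < 0: razors and razor blades are complements.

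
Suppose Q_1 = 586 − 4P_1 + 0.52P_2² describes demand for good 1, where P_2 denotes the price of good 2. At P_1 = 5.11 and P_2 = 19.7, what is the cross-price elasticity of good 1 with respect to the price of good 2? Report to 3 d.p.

0.526

At P_1 = 5.11 and P_2 = 19.7: Q_1 = 767.367.
∂Q_1/∂P_2 = 1.04P_2 = 1.04(19.7) = 20.4880.
ε = (∂Q_1/∂P_2)(P_2/Q_1) = 20.4880 × (19.7/767.367) ≈ 0.526.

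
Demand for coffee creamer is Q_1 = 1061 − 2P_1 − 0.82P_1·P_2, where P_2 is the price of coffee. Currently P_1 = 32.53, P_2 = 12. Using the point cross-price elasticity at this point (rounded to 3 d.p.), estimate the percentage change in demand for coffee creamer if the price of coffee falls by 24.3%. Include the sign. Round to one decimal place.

At P_1 = 32.53, P_2 = 12: Q_1 = 675.845.
∂Q_1/∂P_2 = -0.82P_1 = -26.6746.
ε = (∂Q_1/∂P_2)(P_2/Q_1) = -26.6746 × 12/675.845 ≈ -0.474.
%ΔQ_1 ≈ ε × %ΔP_2 = -0.474 × (-24.3%) = 11.5%.

11.5%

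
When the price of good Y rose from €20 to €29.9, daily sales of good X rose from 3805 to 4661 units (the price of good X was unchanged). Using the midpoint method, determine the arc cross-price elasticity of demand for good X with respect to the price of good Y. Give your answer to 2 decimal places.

0.51

ΔQ_X = 4661 − 3805 = 856; ΔP_Y = 29.9 − 20 = 9.9.
Midpoints: Q̄_X = 4233.0, P̄_Y = 24.95.
ε = (ΔQ_X/Q̄_X)/(ΔP_Y/P̄_Y) = (856/4233.0)/(9.9/24.95) ≈ 0.51.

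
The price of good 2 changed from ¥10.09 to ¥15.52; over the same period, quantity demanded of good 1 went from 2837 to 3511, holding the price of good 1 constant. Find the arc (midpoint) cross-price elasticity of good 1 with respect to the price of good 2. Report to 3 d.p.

0.501

ΔQ_1 = 3511 − 2837 = 674; ΔP_2 = 15.52 − 10.09 = 5.43.
Midpoints: Q̄_1 = 3174.0, P̄_2 = 12.80.
ε = (ΔQ_1/Q̄_1)/(ΔP_2/P̄_2) = (674/3174.0)/(5.43/12.80) ≈ 0.501.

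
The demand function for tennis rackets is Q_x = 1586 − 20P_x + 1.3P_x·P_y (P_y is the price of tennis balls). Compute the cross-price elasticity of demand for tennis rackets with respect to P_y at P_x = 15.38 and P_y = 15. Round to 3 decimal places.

At P_x = 15.38 and P_y = 15: Q_x = 1578.31.
∂Q_x/∂P_y = 1.3P_x = 1.3(15.38) = 19.9940.
ε = (∂Q_x/∂P_y)(P_y/Q_x) = 19.9940 × (15/1578.31) ≈ 0.190.
ε > 0: substitutes.

0.190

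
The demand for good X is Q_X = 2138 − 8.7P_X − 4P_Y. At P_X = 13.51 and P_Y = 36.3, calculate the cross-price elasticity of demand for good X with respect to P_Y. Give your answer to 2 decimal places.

At P_X = 13.51 and P_Y = 36.3: Q_X = 1875.263.
∂Q_X/∂P_Y = -4.
ε = (∂Q_X/∂P_Y)(P_Y/Q_X) = -4 × (36.3/1875.263) ≈ -0.08.

-0.08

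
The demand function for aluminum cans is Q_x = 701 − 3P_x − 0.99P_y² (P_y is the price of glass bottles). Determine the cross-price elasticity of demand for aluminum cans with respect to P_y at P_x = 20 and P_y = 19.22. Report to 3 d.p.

At P_x = 20 and P_y = 19.22: Q_x = 275.286.
∂Q_x/∂P_y = -1.98P_y = -1.98(19.22) = -38.0556.
ε = (∂Q_x/∂P_y)(P_y/Q_x) = -38.0556 × (19.22/275.286) ≈ -2.657.

-2.657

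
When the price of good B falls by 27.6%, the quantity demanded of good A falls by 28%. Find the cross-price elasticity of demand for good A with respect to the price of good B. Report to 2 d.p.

ε = (%ΔQ of good A) / (%ΔP of good B) = (-28%) / (-27.6%) ≈ 1.01.
Positive cross-price elasticity: substitutes.

1.01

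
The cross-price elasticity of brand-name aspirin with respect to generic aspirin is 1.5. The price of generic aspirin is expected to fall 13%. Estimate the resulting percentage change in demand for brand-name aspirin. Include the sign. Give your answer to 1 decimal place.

-19.5%

%ΔQ ≈ ε × %ΔP of generic aspirin = 1.5 × (-13%) = -19.5%.
Demand for brand-name aspirin falls by about 19.5%.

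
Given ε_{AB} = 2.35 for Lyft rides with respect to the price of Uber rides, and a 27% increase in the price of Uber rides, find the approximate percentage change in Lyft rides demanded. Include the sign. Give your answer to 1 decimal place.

63.5%

%ΔQ ≈ ε × %ΔP of Uber rides = 2.35 × (27%) = 63.5%.
Demand for Lyft rides rises by about 63.5%.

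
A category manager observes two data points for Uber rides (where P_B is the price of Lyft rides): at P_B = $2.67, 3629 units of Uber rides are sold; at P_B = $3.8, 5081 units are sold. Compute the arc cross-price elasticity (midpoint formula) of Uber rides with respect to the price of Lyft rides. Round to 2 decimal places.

ΔQ_A = 5081 − 3629 = 1452; ΔP_B = 3.8 − 2.67 = 1.13.
Midpoints: Q̄_A = 4355.0, P̄_B = 3.23.
ε = (ΔQ_A/Q̄_A)/(ΔP_B/P̄_B) = (1452/4355.0)/(1.13/3.23) ≈ 0.95.
ε > 0: Uber rides and Lyft rides are substitutes.

0.95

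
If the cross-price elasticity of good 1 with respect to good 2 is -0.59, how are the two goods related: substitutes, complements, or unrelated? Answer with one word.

complements

ε = -0.59 < 0, so a higher price of good 2 lowers demand for good 1: complements.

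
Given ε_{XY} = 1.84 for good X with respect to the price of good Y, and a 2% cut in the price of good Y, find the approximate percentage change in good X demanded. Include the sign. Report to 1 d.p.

-3.7%

%ΔQ ≈ ε × %ΔP of good Y = 1.84 × (-2%) = -3.7%.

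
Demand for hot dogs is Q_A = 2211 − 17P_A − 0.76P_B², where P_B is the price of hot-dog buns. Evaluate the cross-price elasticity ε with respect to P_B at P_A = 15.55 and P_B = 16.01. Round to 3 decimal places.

-0.222

At P_A = 15.55 and P_B = 16.01: Q_A = 1751.847.
∂Q_A/∂P_B = -1.52P_B = -1.52(16.01) = -24.3352.
ε = (∂Q_A/∂P_B)(P_B/Q_A) = -24.3352 × (16.01/1751.847) ≈ -0.222.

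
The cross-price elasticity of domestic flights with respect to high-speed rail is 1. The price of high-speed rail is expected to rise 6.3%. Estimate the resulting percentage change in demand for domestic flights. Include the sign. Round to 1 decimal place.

%ΔQ ≈ ε × %ΔP of high-speed rail = 1 × (6.3%) = 6.3%.

6.3%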